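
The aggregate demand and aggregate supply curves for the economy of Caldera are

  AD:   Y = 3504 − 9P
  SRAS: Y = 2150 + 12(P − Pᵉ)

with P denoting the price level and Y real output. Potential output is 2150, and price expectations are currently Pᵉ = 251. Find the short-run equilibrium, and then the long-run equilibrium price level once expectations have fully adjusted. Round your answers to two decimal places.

Short run: with Pᵉ = 251, SRAS is Y = 12P − 862. Setting AD = SRAS gives 4366 = 21P, so P = 207.90 and Y = 3504 − 9P = 1632.86.
Output 1632.86 is below potential 2150, so over time expected prices fall and SRAS shifts right until Y returns to 2150.
Long run: Y = 2150 on the AD curve gives 2150 = 3504 − 9P, so P = 150.44.

Short run: P = 207.90, Y = 1632.86. Long run: P = 150.44.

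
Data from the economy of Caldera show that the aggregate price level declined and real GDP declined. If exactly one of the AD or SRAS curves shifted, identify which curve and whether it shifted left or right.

P fell and Y fell. An AD shift moves P and Y in the same direction; an SRAS shift moves them in opposite directions.
Here P and Y moved in the same direction, so the AD curve shifted.
Since Y fell, AD shifted left.

AD shifted left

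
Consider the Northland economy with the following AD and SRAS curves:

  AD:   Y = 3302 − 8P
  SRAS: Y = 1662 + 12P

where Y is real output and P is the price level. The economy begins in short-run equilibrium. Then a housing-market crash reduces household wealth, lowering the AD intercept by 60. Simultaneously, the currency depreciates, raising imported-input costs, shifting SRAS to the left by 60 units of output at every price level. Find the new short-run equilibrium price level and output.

P = 82, Y = 2586

After both shocks: AD is Y = 3242 − 8P and SRAS is Y = 1602 + 12P.
Setting them equal: 1640 = 20P, so P = 82.
Y = 3242 − 8·82 = 2586.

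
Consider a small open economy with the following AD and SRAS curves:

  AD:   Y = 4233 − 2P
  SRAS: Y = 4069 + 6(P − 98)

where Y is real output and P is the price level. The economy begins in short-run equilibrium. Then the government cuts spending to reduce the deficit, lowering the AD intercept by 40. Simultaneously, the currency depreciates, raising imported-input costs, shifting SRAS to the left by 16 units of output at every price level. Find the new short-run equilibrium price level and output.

After both shocks: AD is Y = 4193 − 2P and SRAS is Y = 3465 + 6P.
Setting them equal: 728 = 8P, so P = 91.
Y = 4193 − 2·91 = 4011.

P = 91, Y = 4011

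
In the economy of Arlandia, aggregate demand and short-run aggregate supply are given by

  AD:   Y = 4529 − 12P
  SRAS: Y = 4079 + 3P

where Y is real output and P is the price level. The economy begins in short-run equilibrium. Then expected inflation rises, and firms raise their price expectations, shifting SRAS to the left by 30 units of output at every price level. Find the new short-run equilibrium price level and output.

This is a negative supply shock: SRAS shifts left.
New SRAS: Y = 4049 + 3P.
Set AD = SRAS: 4529 − 12P = 4049 + 3P, so 480 = 15P and P = 32.
Y = 4529 − 12·32 = 4145.

P = 32, Y = 4145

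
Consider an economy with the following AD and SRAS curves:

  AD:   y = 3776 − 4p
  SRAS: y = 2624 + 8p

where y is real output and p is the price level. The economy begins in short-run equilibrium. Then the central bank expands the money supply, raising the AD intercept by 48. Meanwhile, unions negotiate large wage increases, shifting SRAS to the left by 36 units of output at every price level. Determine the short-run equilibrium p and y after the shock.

p = 103, y = 3412

After both shocks: AD is y = 3824 − 4p and SRAS is y = 2588 + 8p.
Setting them equal: 1236 = 12p, so p = 103.
y = 3824 − 4·103 = 3412.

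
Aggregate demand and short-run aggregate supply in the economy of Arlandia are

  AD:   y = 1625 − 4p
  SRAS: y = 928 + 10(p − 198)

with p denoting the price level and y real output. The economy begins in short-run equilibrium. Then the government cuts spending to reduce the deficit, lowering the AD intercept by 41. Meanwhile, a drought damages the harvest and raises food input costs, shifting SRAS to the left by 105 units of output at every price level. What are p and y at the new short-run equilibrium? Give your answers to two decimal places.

After both shocks: AD is y = 1584 − 4p and SRAS is y = 10p − 1157.
Setting them equal: 2741 = 14p, so p = 195.79.
Substituting into AD, y = 800.86.

p = 195.79, y = 800.86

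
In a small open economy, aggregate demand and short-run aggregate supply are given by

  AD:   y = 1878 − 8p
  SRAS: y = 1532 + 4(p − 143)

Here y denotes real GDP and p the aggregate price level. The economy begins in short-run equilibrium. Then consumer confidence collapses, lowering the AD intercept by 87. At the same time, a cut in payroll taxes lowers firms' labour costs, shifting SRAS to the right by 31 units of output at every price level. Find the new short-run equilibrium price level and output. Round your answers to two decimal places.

p = 66.67, y = 1257.67

After both shocks: AD is y = 1791 − 8p and SRAS is y = 991 + 4p.
Setting them equal: 800 = 12p, so p = 66.67.
Substituting into AD, y = 1257.67.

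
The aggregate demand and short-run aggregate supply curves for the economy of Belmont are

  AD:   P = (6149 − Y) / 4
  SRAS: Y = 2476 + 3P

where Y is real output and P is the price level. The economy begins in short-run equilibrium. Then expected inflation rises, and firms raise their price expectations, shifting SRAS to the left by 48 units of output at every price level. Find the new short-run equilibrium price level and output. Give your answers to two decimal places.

This is a negative supply shock: SRAS shifts left.
New SRAS: Y = 2428 + 3P.
Set AD = SRAS: 6149 − 4P = 2428 + 3P, so 3721 = 7P and P = 531.57.
Substituting into AD, Y = 4022.71.

P = 531.57, Y = 4022.71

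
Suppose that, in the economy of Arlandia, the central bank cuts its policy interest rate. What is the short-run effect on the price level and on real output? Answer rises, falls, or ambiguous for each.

This is a positive demand shock: AD shifts right.
Moving along the upward-sloping SRAS curve, P rises and Y rises.

Price level: rises; output: rises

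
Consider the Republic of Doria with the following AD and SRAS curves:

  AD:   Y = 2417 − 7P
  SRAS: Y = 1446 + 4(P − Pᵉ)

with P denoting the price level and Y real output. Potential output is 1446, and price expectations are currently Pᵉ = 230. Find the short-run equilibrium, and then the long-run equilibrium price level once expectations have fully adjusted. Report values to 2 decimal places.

Short run: with Pᵉ = 230, SRAS is Y = 526 + 4P. Setting AD = SRAS gives 1891 = 11P, so P = 171.91 and Y = 2417 − 7P = 1213.64.
Output 1213.64 is below potential 1446, so over time expected prices fall and SRAS shifts right until Y returns to 1446.
Long run: Y = 1446 on the AD curve gives 1446 = 2417 − 7P, so P = 138.71.

Short run: P = 171.91, Y = 1213.64. Long run: P = 138.71.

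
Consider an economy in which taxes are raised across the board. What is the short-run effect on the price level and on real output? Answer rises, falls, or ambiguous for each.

This is a negative demand shock: AD shifts left.
Moving along the upward-sloping SRAS curve, P falls and Y falls.

Price level: falls; output: falls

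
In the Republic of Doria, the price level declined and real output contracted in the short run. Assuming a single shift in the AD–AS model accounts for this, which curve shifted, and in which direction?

P fell and Y fell. An AD shift moves P and Y in the same direction; an SRAS shift moves them in opposite directions.
Here P and Y moved in the same direction, so the AD curve shifted.
Since Y fell, AD shifted left.

AD shifted left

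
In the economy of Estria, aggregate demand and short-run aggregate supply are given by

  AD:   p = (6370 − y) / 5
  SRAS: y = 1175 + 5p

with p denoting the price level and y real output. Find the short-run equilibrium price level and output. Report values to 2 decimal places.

Rearrange AD to y = 6370 − 5p.
Set AD = SRAS: 6370 − 5p = 1175 + 5p, so 5195 = 10p and p = 519.50.
Substituting into AD, y = 6370 − 5p = 3772.50.

p = 519.50, y = 3772.50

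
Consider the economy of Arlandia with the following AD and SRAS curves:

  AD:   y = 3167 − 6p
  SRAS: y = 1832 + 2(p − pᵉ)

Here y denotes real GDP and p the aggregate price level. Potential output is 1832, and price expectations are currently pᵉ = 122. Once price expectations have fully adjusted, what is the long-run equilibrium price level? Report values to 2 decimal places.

Short run: with pᵉ = 122, SRAS is y = 1588 + 2p. Setting AD = SRAS gives 1579 = 8p, so p = 197.38 and y = 3167 − 6p = 1982.75.
Output 1982.75 is above potential 1832, so over time expected prices rise and SRAS shifts left until y returns to 1832.
Long run: y = 1832 on the AD curve gives 1832 = 3167 − 6p, so p = 222.50.

Long-run p = 222.50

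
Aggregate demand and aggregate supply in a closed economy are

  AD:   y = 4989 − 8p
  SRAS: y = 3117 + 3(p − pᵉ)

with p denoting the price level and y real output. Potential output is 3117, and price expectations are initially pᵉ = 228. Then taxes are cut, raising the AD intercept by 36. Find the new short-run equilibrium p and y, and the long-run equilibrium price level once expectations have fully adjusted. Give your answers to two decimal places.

AD shifts right: new AD is y = 5025 − 8p. With pᵉ = 228, SRAS is y = 2433 + 3p.
Short run: 5025 − 8p = 2433 + 3p gives 2592 = 11p, so p = 235.64 and y = 5025 − 8p = 3139.91.
y = 3139.91 is above potential 3117; expectations adjust and SRAS shifts left until y = 3117.
Long run: on the new AD curve, 3117 = 5025 − 8p gives p = 238.50.

Short run: p = 235.64, y = 3139.91. Long run: p = 238.50.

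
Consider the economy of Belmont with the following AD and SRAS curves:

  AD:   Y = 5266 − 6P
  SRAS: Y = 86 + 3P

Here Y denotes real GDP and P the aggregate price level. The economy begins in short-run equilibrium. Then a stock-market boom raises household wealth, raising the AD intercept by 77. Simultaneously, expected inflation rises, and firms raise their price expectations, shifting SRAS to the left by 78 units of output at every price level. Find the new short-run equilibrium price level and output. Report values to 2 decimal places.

P = 592.78, Y = 1786.33

After both shocks: AD is Y = 5343 − 6P and SRAS is Y = 8 + 3P.
Setting them equal: 5335 = 9P, so P = 592.78.
Substituting into AD, Y = 1786.33.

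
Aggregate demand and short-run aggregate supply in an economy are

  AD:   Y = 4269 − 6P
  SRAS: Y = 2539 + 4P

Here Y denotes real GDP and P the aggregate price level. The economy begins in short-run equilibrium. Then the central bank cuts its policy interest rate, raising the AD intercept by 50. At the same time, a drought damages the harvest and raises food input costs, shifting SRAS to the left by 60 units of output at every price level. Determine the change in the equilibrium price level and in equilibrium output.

ΔP = +11, ΔY = -16

After both shocks: AD is Y = 4319 − 6P and SRAS is Y = 2479 + 4P.
Setting them equal: 1840 = 10P, so P = 184.
Y = 4319 − 6·184 = 3215.
Initially P = 173, Y = 3231, so ΔP = +11 and ΔY = -16.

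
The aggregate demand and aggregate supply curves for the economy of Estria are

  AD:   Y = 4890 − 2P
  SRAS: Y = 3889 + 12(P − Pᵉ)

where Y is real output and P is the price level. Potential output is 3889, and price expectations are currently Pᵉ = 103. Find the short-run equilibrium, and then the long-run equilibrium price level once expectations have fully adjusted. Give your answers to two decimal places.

Short run: P = 159.79, Y = 4570.43. Long run: P = 500.50.

Short run: with Pᵉ = 103, SRAS is Y = 2653 + 12P. Setting AD = SRAS gives 2237 = 14P, so P = 159.79 and Y = 4890 − 2P = 4570.43.
Output 4570.43 is above potential 3889, so over time expected prices rise and SRAS shifts left until Y returns to 3889.
Long run: Y = 3889 on the AD curve gives 3889 = 4890 − 2P, so P = 500.50.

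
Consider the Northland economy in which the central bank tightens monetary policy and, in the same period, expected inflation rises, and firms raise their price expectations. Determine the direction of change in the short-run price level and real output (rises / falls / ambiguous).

Price level: ambiguous; output: falls

The first event is a negative demand shock: AD shifts left, which by itself pushes P down and Y down.
The second is an adverse supply shock: SRAS shifts left, which by itself pushes P up and Y down.
The two shocks push P in opposite directions, so the effect on P is ambiguous. Both shocks push Y down, so Y falls.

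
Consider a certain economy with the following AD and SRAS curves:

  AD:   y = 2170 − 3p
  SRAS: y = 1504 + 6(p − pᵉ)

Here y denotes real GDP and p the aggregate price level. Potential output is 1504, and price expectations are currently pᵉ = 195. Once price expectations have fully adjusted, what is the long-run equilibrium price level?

Long-run p = 222

Short run: with pᵉ = 195, SRAS is y = 334 + 6p. Setting AD = SRAS gives 1836 = 9p, so p = 204 and y = 2170 − 3·204 = 1558.
Output 1558 is above potential 1504, so over time expected prices rise and SRAS shifts left until y returns to 1504.
Long run: y = 1504 on the AD curve gives 1504 = 2170 − 3p, so p = 222.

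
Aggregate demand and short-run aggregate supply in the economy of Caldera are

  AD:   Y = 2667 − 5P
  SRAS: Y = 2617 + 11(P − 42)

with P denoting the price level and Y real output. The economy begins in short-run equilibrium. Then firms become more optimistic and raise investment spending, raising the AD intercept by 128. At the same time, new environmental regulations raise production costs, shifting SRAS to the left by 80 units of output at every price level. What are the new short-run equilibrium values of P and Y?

After both shocks: AD is Y = 2795 − 5P and SRAS is Y = 2075 + 11P.
Setting them equal: 720 = 16P, so P = 45.
Y = 2795 − 5·45 = 2570.

P = 45, Y = 2570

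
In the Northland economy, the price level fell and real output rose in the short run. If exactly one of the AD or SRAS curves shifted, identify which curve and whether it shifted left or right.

SRAS shifted right

P fell and Y rose. An AD shift moves P and Y in the same direction; an SRAS shift moves them in opposite directions.
Here P and Y moved in opposite directions, so the SRAS curve shifted.
Since Y rose, SRAS shifted right.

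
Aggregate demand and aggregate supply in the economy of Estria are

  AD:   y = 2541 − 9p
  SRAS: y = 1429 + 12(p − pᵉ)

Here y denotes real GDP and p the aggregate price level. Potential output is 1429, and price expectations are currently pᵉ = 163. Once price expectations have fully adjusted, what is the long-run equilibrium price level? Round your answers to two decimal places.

Long-run p = 123.56

Short run: with pᵉ = 163, SRAS is y = 12p − 527. Setting AD = SRAS gives 3068 = 21p, so p = 146.10 and y = 2541 − 9p = 1226.14.
Output 1226.14 is below potential 1429, so over time expected prices fall and SRAS shifts right until y returns to 1429.
Long run: y = 1429 on the AD curve gives 1429 = 2541 − 9p, so p = 123.56.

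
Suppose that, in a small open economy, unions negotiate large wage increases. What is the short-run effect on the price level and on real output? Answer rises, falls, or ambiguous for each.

This is an adverse supply shock: SRAS shifts left.
Moving along the downward-sloping AD curve, P rises and Y falls.

Price level: rises; output: falls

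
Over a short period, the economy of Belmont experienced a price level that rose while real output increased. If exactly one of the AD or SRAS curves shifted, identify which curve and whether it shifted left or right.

AD shifted right

P rose and Y rose. An AD shift moves P and Y in the same direction; an SRAS shift moves them in opposite directions.
Here P and Y moved in the same direction, so the AD curve shifted.
Since Y rose, AD shifted right.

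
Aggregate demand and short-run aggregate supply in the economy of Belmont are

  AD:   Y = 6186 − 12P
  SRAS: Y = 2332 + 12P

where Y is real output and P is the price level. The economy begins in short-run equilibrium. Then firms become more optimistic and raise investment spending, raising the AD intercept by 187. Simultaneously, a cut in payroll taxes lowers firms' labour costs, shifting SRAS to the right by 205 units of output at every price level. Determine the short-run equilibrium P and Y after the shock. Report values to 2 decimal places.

After both shocks: AD is Y = 6373 − 12P and SRAS is Y = 2537 + 12P.
Setting them equal: 3836 = 24P, so P = 159.83.
Substituting into AD, Y = 4455.00.

P = 159.83, Y = 4455.00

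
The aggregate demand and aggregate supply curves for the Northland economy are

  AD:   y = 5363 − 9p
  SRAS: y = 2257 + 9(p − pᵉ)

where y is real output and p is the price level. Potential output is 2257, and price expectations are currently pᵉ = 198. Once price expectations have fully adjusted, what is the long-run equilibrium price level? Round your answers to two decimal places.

Long-run p = 345.11

Short run: with pᵉ = 198, SRAS is y = 475 + 9p. Setting AD = SRAS gives 4888 = 18p, so p = 271.56 and y = 5363 − 9p = 2919.00.
Output 2919.00 is above potential 2257, so over time expected prices rise and SRAS shifts left until y returns to 2257.
Long run: y = 2257 on the AD curve gives 2257 = 5363 − 9p, so p = 345.11.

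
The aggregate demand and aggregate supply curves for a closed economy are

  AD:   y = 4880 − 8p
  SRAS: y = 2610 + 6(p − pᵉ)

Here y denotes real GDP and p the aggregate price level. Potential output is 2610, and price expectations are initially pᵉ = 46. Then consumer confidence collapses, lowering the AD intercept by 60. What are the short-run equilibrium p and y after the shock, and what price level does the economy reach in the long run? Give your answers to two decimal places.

AD shifts left: new AD is y = 4820 − 8p. With pᵉ = 46, SRAS is y = 2334 + 6p.
Short run: 4820 − 8p = 2334 + 6p gives 2486 = 14p, so p = 177.57 and y = 4820 − 8p = 3399.43.
y = 3399.43 is above potential 2610; expectations adjust and SRAS shifts left until y = 2610.
Long run: on the new AD curve, 2610 = 4820 − 8p gives p = 276.25.

Short run: p = 177.57, y = 3399.43. Long run: p = 276.25.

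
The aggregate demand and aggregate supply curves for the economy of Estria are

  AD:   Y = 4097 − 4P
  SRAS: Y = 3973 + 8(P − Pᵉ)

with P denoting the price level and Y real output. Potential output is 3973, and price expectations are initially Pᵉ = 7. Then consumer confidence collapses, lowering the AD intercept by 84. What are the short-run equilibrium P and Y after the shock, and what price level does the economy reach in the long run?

AD shifts left: new AD is Y = 4013 − 4P. With Pᵉ = 7, SRAS is Y = 3917 + 8P.
Short run: 4013 − 4P = 3917 + 8P gives 96 = 12P, so P = 8 and Y = 4013 − 4·8 = 3981.
Y = 3981 is above potential 3973; expectations adjust and SRAS shifts left until Y = 3973.
Long run: on the new AD curve, 3973 = 4013 − 4P gives P = 10.

Short run: P = 8, Y = 3981. Long run: P = 10.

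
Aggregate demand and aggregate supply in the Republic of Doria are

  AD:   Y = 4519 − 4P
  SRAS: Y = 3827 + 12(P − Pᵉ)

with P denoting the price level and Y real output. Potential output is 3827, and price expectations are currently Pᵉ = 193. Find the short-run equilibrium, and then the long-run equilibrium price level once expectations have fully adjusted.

Short run: with Pᵉ = 193, SRAS is Y = 1511 + 12P. Setting AD = SRAS gives 3008 = 16P, so P = 188 and Y = 4519 − 4·188 = 3767.
Output 3767 is below potential 3827, so over time expected prices fall and SRAS shifts right until Y returns to 3827.
Long run: Y = 3827 on the AD curve gives 3827 = 4519 − 4P, so P = 173.

Short run: P = 188, Y = 3767. Long run: P = 173.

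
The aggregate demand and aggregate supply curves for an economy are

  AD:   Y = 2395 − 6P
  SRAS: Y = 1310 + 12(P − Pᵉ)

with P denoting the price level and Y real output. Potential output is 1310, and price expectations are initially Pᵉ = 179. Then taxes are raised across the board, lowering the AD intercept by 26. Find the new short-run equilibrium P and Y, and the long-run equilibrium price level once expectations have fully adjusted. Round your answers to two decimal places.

AD shifts left: new AD is Y = 2369 − 6P. With Pᵉ = 179, SRAS is Y = 12P − 838.
Short run: 2369 − 6P = 12P − 838 gives 3207 = 18P, so P = 178.17 and Y = 2369 − 6P = 1300.00.
Y = 1300.00 is below potential 1310; expectations adjust and SRAS shifts right until Y = 1310.
Long run: on the new AD curve, 1310 = 2369 − 6P gives P = 176.50.

Short run: P = 178.17, Y = 1300.00. Long run: P = 176.50.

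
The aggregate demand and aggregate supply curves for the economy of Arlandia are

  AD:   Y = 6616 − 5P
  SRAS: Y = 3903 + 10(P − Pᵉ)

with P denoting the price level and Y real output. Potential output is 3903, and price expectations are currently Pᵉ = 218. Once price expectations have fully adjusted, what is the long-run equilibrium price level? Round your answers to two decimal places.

Long-run P = 542.60

Short run: with Pᵉ = 218, SRAS is Y = 1723 + 10P. Setting AD = SRAS gives 4893 = 15P, so P = 326.20 and Y = 6616 − 5P = 4985.00.
Output 4985.00 is above potential 3903, so over time expected prices rise and SRAS shifts left until Y returns to 3903.
Long run: Y = 3903 on the AD curve gives 3903 = 6616 − 5P, so P = 542.60.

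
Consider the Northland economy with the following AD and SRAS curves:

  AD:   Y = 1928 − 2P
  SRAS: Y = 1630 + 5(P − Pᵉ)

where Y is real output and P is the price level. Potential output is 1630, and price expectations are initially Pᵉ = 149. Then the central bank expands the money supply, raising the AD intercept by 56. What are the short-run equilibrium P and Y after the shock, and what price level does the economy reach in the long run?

Short run: P = 157, Y = 1670. Long run: P = 177.

AD shifts right: new AD is Y = 1984 − 2P. With Pᵉ = 149, SRAS is Y = 885 + 5P.
Short run: 1984 − 2P = 885 + 5P gives 1099 = 7P, so P = 157 and Y = 1984 − 2·157 = 1670.
Y = 1670 is above potential 1630; expectations adjust and SRAS shifts left until Y = 1630.
Long run: on the new AD curve, 1630 = 1984 − 2P gives P = 177.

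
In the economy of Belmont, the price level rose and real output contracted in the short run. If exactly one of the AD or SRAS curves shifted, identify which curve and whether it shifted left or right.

P rose and Y fell. An AD shift moves P and Y in the same direction; an SRAS shift moves them in opposite directions.
Here P and Y moved in opposite directions, so the SRAS curve shifted.
Since Y fell, SRAS shifted left.

SRAS shifted left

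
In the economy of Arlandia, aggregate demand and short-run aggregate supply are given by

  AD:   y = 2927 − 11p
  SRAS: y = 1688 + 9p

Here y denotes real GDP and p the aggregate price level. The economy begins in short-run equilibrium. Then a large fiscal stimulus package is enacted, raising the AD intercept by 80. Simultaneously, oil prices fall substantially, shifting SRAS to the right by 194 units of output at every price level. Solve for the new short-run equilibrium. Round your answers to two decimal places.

After both shocks: AD is y = 3007 − 11p and SRAS is y = 1882 + 9p.
Setting them equal: 1125 = 20p, so p = 56.25.
Substituting into AD, y = 2388.25.

p = 56.25, y = 2388.25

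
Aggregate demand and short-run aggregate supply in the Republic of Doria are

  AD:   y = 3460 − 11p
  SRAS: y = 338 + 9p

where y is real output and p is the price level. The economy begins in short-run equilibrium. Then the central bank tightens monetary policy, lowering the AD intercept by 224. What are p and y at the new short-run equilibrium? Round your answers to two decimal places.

This is a negative demand shock: AD shifts left.
New AD: y = 3236 − 11p.
Set AD = SRAS: 3236 − 11p = 338 + 9p, so 2898 = 20p and p = 144.90.
Substituting into AD, y = 1642.10.

p = 144.90, y = 1642.10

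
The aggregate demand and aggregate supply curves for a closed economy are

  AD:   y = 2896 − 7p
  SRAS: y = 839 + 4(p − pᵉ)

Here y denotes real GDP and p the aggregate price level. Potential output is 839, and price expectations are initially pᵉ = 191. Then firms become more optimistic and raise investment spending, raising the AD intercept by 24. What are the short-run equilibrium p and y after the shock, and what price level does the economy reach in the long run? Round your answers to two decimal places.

AD shifts right: new AD is y = 2920 − 7p. With pᵉ = 191, SRAS is y = 75 + 4p.
Short run: 2920 − 7p = 75 + 4p gives 2845 = 11p, so p = 258.64 and y = 2920 − 7p = 1109.55.
y = 1109.55 is above potential 839; expectations adjust and SRAS shifts left until y = 839.
Long run: on the new AD curve, 839 = 2920 − 7p gives p = 297.29.

Short run: p = 258.64, y = 1109.55. Long run: p = 297.29.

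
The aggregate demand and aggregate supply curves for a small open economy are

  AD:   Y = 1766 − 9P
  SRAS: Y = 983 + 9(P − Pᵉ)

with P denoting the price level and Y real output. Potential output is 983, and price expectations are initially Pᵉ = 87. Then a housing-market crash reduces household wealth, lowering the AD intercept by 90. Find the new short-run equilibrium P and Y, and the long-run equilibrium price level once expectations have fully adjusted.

AD shifts left: new AD is Y = 1676 − 9P. With Pᵉ = 87, SRAS is Y = 200 + 9P.
Short run: 1676 − 9P = 200 + 9P gives 1476 = 18P, so P = 82 and Y = 1676 − 9·82 = 938.
Y = 938 is below potential 983; expectations adjust and SRAS shifts right until Y = 983.
Long run: on the new AD curve, 983 = 1676 − 9P gives P = 77.

Short run: P = 82, Y = 938. Long run: P = 77.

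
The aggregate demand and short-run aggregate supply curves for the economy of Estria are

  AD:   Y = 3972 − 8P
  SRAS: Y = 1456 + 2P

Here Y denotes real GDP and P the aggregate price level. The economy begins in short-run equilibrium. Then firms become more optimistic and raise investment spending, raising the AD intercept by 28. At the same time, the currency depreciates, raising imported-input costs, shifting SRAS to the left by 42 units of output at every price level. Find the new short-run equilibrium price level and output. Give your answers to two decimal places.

P = 258.60, Y = 1931.20

After both shocks: AD is Y = 4000 − 8P and SRAS is Y = 1414 + 2P.
Setting them equal: 2586 = 10P, so P = 258.60.
Substituting into AD, Y = 1931.20.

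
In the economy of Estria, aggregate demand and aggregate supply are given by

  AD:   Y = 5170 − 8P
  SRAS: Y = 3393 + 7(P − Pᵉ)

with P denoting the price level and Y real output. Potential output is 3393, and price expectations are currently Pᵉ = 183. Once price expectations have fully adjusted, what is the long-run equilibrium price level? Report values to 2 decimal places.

Long-run P = 222.13

Short run: with Pᵉ = 183, SRAS is Y = 2112 + 7P. Setting AD = SRAS gives 3058 = 15P, so P = 203.87 and Y = 5170 − 8P = 3539.07.
Output 3539.07 is above potential 3393, so over time expected prices rise and SRAS shifts left until Y returns to 3393.
Long run: Y = 3393 on the AD curve gives 3393 = 5170 − 8P, so P = 222.13.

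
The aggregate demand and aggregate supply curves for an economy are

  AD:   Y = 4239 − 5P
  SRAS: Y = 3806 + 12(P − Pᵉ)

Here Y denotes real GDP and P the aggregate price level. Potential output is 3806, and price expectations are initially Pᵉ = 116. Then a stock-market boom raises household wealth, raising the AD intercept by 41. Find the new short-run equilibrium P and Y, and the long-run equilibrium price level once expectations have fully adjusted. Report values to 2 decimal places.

Short run: P = 109.76, Y = 3731.18. Long run: P = 94.80.

AD shifts right: new AD is Y = 4280 − 5P. With Pᵉ = 116, SRAS is Y = 2414 + 12P.
Short run: 4280 − 5P = 2414 + 12P gives 1866 = 17P, so P = 109.76 and Y = 4280 − 5P = 3731.18.
Y = 3731.18 is below potential 3806; expectations adjust and SRAS shifts right until Y = 3806.
Long run: on the new AD curve, 3806 = 4280 − 5P gives P = 94.80.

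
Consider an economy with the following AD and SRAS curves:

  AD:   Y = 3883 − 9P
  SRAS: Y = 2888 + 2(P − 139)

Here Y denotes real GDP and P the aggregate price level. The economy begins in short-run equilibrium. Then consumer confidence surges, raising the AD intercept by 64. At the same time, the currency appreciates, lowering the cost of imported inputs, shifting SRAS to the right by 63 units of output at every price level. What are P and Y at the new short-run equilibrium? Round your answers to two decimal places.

P = 115.82, Y = 2904.64

After both shocks: AD is Y = 3947 − 9P and SRAS is Y = 2673 + 2P.
Setting them equal: 1274 = 11P, so P = 115.82.
Substituting into AD, Y = 2904.64.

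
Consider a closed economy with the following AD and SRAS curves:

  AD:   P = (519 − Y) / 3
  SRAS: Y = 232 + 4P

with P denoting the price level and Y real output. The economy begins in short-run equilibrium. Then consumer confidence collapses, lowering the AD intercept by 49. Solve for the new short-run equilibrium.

This is a negative demand shock: AD shifts left.
New AD: Y = 470 − 3P.
Set AD = SRAS: 470 − 3P = 232 + 4P, so 238 = 7P and P = 34.
Y = 470 − 3·34 = 368.

P = 34, Y = 368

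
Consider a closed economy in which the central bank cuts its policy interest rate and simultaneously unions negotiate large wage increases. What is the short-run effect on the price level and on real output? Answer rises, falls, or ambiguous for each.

The first event is a positive demand shock: AD shifts right, which by itself pushes P up and Y up.
The second is an adverse supply shock: SRAS shifts left, which by itself pushes P up and Y down.
Both shocks push P up, so P rises. The two shocks push Y in opposite directions, so the effect on Y is ambiguous.

Price level: rises; output: ambiguous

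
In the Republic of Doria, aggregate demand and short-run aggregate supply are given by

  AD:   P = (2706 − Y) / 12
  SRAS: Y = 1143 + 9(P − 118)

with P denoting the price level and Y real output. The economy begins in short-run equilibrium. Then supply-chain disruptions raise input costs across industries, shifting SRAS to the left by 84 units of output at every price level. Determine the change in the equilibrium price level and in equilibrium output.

This is a negative supply shock: SRAS shifts left.
New SRAS: Y = 9P − 3.
Set AD = SRAS: 2706 − 12P = 9P − 3, so 2709 = 21P and P = 129.
Y = 2706 − 12·129 = 1158.
Initially P = 125, Y = 1206, so ΔP = +4 and ΔY = -48.

ΔP = +4, ΔY = -48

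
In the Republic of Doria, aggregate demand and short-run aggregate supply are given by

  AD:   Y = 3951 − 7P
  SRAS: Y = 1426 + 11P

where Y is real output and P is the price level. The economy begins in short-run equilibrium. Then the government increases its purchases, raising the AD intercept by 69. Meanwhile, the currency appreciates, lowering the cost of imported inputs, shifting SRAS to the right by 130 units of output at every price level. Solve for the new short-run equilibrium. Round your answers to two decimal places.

After both shocks: AD is Y = 4020 − 7P and SRAS is Y = 1556 + 11P.
Setting them equal: 2464 = 18P, so P = 136.89.
Substituting into AD, Y = 3061.78.

P = 136.89, Y = 3061.78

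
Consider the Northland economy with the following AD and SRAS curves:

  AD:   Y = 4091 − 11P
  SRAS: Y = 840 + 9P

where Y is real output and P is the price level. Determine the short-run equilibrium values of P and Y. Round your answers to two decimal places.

Set AD = SRAS: 4091 − 11P = 840 + 9P, so 3251 = 20P and P = 162.55.
Substituting into AD, Y = 4091 − 11P = 2302.95.

P = 162.55, Y = 2302.95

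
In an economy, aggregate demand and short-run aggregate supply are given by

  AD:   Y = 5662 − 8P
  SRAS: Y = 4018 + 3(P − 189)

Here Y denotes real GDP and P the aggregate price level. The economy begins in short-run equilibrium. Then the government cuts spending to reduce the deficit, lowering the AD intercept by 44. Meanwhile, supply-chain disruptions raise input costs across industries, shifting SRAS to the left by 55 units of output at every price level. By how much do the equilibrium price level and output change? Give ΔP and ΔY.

ΔP = +1, ΔY = -52

After both shocks: AD is Y = 5618 − 8P and SRAS is Y = 3396 + 3P.
Setting them equal: 2222 = 11P, so P = 202.
Y = 5618 − 8·202 = 4002.
Initially P = 201, Y = 4054, so ΔP = +1 and ΔY = -52.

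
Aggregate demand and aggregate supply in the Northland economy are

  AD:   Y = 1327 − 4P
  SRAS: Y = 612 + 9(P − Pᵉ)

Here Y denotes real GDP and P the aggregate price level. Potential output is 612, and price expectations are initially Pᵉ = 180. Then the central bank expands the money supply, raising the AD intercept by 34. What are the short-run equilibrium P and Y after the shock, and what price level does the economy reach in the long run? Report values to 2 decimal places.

AD shifts right: new AD is Y = 1361 − 4P. With Pᵉ = 180, SRAS is Y = 9P − 1008.
Short run: 1361 − 4P = 9P − 1008 gives 2369 = 13P, so P = 182.23 and Y = 1361 − 4P = 632.08.
Y = 632.08 is above potential 612; expectations adjust and SRAS shifts left until Y = 612.
Long run: on the new AD curve, 612 = 1361 − 4P gives P = 187.25.

Short run: P = 182.23, Y = 632.08. Long run: P = 187.25.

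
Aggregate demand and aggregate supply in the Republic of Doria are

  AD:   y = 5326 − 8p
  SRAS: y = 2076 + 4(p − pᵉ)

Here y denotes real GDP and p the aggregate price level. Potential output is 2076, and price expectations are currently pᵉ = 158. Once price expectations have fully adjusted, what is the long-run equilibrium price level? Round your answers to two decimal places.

Short run: with pᵉ = 158, SRAS is y = 1444 + 4p. Setting AD = SRAS gives 3882 = 12p, so p = 323.50 and y = 5326 − 8p = 2738.00.
Output 2738.00 is above potential 2076, so over time expected prices rise and SRAS shifts left until y returns to 2076.
Long run: y = 2076 on the AD curve gives 2076 = 5326 − 8p, so p = 406.25.

Long-run p = 406.25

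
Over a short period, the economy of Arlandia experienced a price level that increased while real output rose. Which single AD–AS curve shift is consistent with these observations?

P rose and Y rose. An AD shift moves P and Y in the same direction; an SRAS shift moves them in opposite directions.
Here P and Y moved in the same direction, so the AD curve shifted.
Since Y rose, AD shifted right.

AD shifted right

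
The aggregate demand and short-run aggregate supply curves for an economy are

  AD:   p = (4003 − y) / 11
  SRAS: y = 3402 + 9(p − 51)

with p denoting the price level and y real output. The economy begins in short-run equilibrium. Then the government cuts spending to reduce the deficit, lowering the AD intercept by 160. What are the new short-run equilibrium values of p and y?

p = 45, y = 3348

This is a negative demand shock: AD shifts left.
New AD: y = 3843 − 11p.
SRAS can be written y = 2943 + 9p.
Set AD = SRAS: 3843 − 11p = 2943 + 9p, so 900 = 20p and p = 45.
y = 3843 − 11·45 = 3348.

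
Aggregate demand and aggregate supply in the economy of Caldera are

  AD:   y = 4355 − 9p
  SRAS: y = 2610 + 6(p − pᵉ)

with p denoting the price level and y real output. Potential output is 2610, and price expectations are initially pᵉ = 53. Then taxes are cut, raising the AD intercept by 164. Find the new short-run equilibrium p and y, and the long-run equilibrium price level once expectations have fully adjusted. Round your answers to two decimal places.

AD shifts right: new AD is y = 4519 − 9p. With pᵉ = 53, SRAS is y = 2292 + 6p.
Short run: 4519 − 9p = 2292 + 6p gives 2227 = 15p, so p = 148.47 and y = 4519 − 9p = 3182.80.
y = 3182.80 is above potential 2610; expectations adjust and SRAS shifts left until y = 2610.
Long run: on the new AD curve, 2610 = 4519 − 9p gives p = 212.11.

Short run: p = 148.47, y = 3182.80. Long run: p = 212.11.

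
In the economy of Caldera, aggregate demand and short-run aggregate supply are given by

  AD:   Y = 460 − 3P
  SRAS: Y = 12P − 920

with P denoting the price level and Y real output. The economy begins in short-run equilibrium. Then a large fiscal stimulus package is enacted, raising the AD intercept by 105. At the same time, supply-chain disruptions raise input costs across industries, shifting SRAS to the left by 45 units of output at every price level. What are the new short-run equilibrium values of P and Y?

P = 102, Y = 259

After both shocks: AD is Y = 565 − 3P and SRAS is Y = 12P − 965.
Setting them equal: 1530 = 15P, so P = 102.
Y = 565 − 3·102 = 259.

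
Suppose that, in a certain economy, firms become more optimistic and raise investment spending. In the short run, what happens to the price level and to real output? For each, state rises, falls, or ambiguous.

This is a positive demand shock: AD shifts right.
Moving along the upward-sloping SRAS curve, P rises and Y rises.

Price level: rises; output: rises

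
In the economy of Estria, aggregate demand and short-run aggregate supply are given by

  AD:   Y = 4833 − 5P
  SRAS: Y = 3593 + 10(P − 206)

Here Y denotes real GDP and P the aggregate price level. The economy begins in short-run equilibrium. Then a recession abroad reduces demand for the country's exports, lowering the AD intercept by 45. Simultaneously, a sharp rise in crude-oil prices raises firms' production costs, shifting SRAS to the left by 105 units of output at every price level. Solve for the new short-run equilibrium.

After both shocks: AD is Y = 4788 − 5P and SRAS is Y = 1428 + 10P.
Setting them equal: 3360 = 15P, so P = 224.
Y = 4788 − 5·224 = 3668.

P = 224, Y = 3668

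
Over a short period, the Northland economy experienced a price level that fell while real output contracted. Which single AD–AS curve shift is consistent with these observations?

P fell and Y fell. An AD shift moves P and Y in the same direction; an SRAS shift moves them in opposite directions.
Here P and Y moved in the same direction, so the AD curve shifted.
Since Y fell, AD shifted left.

AD shifted left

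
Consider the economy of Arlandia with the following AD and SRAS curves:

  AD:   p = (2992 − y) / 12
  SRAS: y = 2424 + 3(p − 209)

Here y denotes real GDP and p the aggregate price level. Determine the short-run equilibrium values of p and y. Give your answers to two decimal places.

p = 79.67, y = 2036.00

Write SRAS as y = 2424 + 3p − 627 = 1797 + 3p.
Rearrange AD to y = 2992 − 12p.
Set AD = SRAS: 2992 − 12p = 1797 + 3p, so 1195 = 15p and p = 79.67.
Substituting into AD, y = 2992 − 12p = 2036.00.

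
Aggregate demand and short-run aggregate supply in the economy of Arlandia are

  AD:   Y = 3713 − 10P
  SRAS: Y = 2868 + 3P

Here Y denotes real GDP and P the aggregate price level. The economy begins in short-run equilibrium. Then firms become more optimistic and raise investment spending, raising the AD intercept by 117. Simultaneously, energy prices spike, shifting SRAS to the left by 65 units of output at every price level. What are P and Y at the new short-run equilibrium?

P = 79, Y = 3040

After both shocks: AD is Y = 3830 − 10P and SRAS is Y = 2803 + 3P.
Setting them equal: 1027 = 13P, so P = 79.
Y = 3830 − 10·79 = 3040.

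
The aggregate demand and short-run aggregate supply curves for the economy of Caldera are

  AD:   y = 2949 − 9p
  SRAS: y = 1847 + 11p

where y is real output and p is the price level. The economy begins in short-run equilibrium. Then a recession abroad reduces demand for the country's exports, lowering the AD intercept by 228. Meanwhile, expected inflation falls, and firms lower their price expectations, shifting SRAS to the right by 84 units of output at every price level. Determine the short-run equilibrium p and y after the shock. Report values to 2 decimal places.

p = 39.50, y = 2365.50

After both shocks: AD is y = 2721 − 9p and SRAS is y = 1931 + 11p.
Setting them equal: 790 = 20p, so p = 39.50.
Substituting into AD, y = 2365.50.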